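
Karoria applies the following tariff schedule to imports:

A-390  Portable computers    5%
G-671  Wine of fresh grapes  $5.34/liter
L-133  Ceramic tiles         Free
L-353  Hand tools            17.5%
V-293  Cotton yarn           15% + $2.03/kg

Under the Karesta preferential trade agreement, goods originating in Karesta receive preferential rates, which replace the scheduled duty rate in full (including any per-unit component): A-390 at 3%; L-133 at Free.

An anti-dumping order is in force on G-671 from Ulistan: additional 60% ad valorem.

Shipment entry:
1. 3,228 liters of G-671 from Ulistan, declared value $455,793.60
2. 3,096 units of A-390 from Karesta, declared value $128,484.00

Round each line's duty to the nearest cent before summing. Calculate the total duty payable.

Line 1 (G-671, Ulistan, 3,228 liters, $455,793.60):
Base rate for G-671 is $5.34/liter.
Additional duty on G-671 from Ulistan: +60% ad valorem. Applied ad valorem rate = 60%.
Duty = $455,793.60 × 60% + 3,228 × $5.34 = $290,713.68.
Line 2 (A-390, Karesta, 3,096 units, $128,484.00):
Base rate for A-390 is 5%.
Origin Karesta qualifies under the Karoria–Karesta agreement and A-390 is covered: preferential rate 3% applies instead.
Duty = $128,484.00 × 3% = $3,854.52.
Total = $290,713.68 + $3,854.52 = $294,568.20.

$294,568.20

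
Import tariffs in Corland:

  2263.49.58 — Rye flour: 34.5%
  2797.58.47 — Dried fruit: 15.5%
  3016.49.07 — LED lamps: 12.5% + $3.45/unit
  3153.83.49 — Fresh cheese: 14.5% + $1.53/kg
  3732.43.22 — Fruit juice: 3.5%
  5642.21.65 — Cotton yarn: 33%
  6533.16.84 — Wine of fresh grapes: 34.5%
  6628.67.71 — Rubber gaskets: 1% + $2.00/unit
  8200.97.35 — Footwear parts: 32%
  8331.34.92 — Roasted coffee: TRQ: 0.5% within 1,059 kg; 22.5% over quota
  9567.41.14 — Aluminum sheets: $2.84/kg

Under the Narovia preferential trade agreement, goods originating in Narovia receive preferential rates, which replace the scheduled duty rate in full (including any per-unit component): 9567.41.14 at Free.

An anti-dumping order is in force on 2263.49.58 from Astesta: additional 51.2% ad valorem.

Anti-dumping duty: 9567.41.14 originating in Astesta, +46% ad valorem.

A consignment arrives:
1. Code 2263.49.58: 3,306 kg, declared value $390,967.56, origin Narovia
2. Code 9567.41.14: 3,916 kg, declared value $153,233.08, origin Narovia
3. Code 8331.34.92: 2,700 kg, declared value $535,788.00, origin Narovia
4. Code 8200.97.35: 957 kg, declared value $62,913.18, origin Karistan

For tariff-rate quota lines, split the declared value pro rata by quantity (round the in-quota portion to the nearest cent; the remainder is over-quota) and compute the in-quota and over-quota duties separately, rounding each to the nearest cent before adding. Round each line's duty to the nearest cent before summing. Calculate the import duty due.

$229,335.78

Line 1 (2263.49.58, Narovia, 3,306 kg, $390,967.56):
Base rate for 2263.49.58 is 34.5%.
Origin Narovia is the FTA partner but 2263.49.58 is not on the preference list; base rate stands.
The additional-duty order on 2263.49.58 targets Astesta, not Narovia; it does not apply.
Duty = $390,967.56 × 34.5% = $134,883.81.
Line 2 (9567.41.14, Narovia, 3,916 kg, $153,233.08):
Base rate for 9567.41.14 is $2.84/kg.
Origin Narovia qualifies under the Corland–Narovia agreement and 9567.41.14 is covered: preferential rate Free applies instead.
The additional-duty order on 9567.41.14 targets Astesta, not Narovia; it does not apply.
Duty = $153,233.08 × 0% = $0.00.
Line 3 (8331.34.92, Narovia, 2,700 kg, $535,788.00):
Code 8331.34.92 is under a tariff-rate quota (threshold 1,059 kg). In-quota: 1,059 kg at 0.5%; over-quota: 1,641 kg at 22.5%.
Pro-rata value split: in-quota = $535,788.00 × 1,059/2,700 = $210,147.96; over-quota = $535,788.00 − $210,147.96 = $325,640.04.
In-quota duty = $210,147.96 × 0.5% = $1,050.74. Over-quota duty = $325,640.04 × 22.5% = $73,269.01.
Line duty = $1,050.74 + $73,269.01 = $74,319.75.
Line 4 (8200.97.35, Karistan, 957 kg, $62,913.18):
Base rate for 8200.97.35 is 32%.
Duty = $62,913.18 × 32% = $20,132.22.
Total = $134,883.81 + $0.00 + $74,319.75 + $20,132.22 = $229,335.78.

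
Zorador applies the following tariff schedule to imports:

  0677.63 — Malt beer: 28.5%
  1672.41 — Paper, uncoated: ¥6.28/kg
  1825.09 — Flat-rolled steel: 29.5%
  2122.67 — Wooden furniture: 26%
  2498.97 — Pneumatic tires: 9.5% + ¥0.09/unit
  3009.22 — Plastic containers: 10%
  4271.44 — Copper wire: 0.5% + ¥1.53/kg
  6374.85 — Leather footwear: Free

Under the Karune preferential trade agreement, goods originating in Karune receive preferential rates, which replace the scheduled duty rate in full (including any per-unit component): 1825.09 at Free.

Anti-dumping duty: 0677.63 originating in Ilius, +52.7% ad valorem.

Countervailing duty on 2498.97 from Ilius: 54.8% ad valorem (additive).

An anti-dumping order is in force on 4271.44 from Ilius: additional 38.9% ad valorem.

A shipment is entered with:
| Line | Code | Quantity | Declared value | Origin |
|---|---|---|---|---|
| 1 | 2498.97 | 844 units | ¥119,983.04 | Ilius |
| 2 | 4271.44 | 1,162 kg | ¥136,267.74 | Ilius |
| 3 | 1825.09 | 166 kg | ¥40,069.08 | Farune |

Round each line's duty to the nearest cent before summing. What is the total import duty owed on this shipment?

¥144,512.78

Line 1 (2498.97, Ilius, 844 units, ¥119,983.04):
Base rate for 2498.97 is 9.5% + ¥0.09/unit.
Additional duty on 2498.97 from Ilius: +54.8%. Applied ad valorem rate: 9.5% + 54.8% = 64.3%.
Duty = ¥119,983.04 × 64.3% + 844 × ¥0.09 = ¥77,225.05.
Line 2 (4271.44, Ilius, 1,162 kg, ¥136,267.74):
Base rate for 4271.44 is 0.5% + ¥1.53/kg.
Additional duty on 4271.44 from Ilius: +38.9%. Applied ad valorem rate: 0.5% + 38.9% = 39.4%.
Duty = ¥136,267.74 × 39.4% + 1,162 × ¥1.53 = ¥55,467.35.
Line 3 (1825.09, Farune, 166 kg, ¥40,069.08):
Base rate for 1825.09 is 29.5%.
1825.09 has an FTA preferential rate, but origin Farune is not Karune; base rate stands.
Duty = ¥40,069.08 × 29.5% = ¥11,820.38.
Total = ¥77,225.05 + ¥55,467.35 + ¥11,820.38 = ¥144,512.78.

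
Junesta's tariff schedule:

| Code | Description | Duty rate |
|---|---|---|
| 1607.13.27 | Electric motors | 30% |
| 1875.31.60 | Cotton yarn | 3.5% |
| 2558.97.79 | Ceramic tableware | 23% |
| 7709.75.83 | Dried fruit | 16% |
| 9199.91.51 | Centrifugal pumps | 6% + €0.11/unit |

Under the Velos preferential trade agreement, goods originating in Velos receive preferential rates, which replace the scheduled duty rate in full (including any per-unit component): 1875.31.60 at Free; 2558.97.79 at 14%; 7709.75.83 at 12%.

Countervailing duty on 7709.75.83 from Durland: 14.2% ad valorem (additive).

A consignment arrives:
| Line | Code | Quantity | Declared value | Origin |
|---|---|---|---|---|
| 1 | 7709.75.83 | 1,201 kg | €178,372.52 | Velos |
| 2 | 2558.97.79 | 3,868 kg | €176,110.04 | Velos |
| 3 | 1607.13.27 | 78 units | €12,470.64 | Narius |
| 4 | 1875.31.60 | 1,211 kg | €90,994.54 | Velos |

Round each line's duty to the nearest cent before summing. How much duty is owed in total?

Line 1 (7709.75.83, Velos, 1,201 kg, €178,372.52):
Base rate for 7709.75.83 is 16%.
Origin Velos qualifies under the Junesta–Velos agreement and 7709.75.83 is covered: preferential rate 12% applies instead.
The additional-duty order on 7709.75.83 targets Durland, not Velos; it does not apply.
Duty = €178,372.52 × 12% = €21,404.70.
Line 2 (2558.97.79, Velos, 3,868 kg, €176,110.04):
Base rate for 2558.97.79 is 23%.
Origin Velos qualifies under the Junesta–Velos agreement and 2558.97.79 is covered: preferential rate 14% applies instead.
Duty = €176,110.04 × 14% = €24,655.41.
Line 3 (1607.13.27, Narius, 78 units, €12,470.64):
Base rate for 1607.13.27 is 30%.
Duty = €12,470.64 × 30% = €3,741.19.
Line 4 (1875.31.60, Velos, 1,211 kg, €90,994.54):
Base rate for 1875.31.60 is 3.5%.
Origin Velos qualifies under the Junesta–Velos agreement and 1875.31.60 is covered: preferential rate Free applies instead.
Duty = €90,994.54 × 0% = €0.00.
Total = €21,404.70 + €24,655.41 + €3,741.19 + €0.00 = €49,801.30.

€49,801.30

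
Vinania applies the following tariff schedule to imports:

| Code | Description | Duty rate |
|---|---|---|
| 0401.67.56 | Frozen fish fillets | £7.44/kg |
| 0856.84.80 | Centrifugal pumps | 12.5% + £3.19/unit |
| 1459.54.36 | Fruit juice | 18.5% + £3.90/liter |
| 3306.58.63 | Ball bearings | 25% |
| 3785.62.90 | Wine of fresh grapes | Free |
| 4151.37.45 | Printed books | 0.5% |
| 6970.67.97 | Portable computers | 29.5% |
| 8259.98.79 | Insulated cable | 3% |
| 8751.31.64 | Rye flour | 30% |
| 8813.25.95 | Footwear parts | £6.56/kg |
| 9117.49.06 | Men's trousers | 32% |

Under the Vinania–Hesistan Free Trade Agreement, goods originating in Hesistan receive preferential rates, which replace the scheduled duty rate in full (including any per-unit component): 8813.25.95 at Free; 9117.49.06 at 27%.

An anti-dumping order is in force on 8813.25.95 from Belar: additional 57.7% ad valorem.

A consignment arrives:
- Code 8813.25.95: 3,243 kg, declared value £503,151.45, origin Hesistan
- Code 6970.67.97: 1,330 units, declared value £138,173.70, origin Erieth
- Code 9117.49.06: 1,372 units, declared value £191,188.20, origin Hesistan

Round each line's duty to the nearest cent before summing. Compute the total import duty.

£92,382.05

Line 1 (8813.25.95, Hesistan, 3,243 kg, £503,151.45):
Base rate for 8813.25.95 is £6.56/kg.
Origin Hesistan qualifies under the Vinania–Hesistan agreement and 8813.25.95 is covered: preferential rate Free applies instead.
The additional-duty order on 8813.25.95 targets Belar, not Hesistan; it does not apply.
Duty = £503,151.45 × 0% = £0.00.
Line 2 (6970.67.97, Erieth, 1,330 units, £138,173.70):
Base rate for 6970.67.97 is 29.5%.
Duty = £138,173.70 × 29.5% = £40,761.24.
Line 3 (9117.49.06, Hesistan, 1,372 units, £191,188.20):
Base rate for 9117.49.06 is 32%.
Origin Hesistan qualifies under the Vinania–Hesistan agreement and 9117.49.06 is covered: preferential rate 27% applies instead.
Duty = £191,188.20 × 27% = £51,620.81.
Total = £0.00 + £40,761.24 + £51,620.81 = £92,382.05.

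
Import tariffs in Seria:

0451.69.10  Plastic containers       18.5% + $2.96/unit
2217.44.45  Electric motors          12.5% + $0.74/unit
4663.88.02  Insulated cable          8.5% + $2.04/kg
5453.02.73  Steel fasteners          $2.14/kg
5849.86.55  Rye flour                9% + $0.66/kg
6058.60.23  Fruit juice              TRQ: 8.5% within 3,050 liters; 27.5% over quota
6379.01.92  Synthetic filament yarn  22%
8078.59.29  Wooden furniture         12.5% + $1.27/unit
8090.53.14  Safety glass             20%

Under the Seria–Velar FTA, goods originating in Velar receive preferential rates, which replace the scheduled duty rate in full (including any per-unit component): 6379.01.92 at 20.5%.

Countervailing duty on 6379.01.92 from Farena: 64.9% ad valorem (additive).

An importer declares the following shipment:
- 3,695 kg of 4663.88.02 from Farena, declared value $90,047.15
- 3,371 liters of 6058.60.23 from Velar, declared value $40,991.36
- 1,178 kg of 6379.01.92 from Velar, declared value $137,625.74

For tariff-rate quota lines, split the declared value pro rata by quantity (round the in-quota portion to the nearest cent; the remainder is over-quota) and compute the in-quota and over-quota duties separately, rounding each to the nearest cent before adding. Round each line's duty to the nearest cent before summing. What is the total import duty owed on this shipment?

Line 1 (4663.88.02, Farena, 3,695 kg, $90,047.15):
Base rate for 4663.88.02 is 8.5% + $2.04/kg.
Duty = $90,047.15 × 8.5% + 3,695 × $2.04 = $15,191.81.
Line 2 (6058.60.23, Velar, 3,371 liters, $40,991.36):
Code 6058.60.23 is under a tariff-rate quota (threshold 3,050 liters). In-quota: 3,050 liters at 8.5%; over-quota: 321 liters at 27.5%.
Pro-rata value split: in-quota = $40,991.36 × 3,050/3,371 = $37,088.00; over-quota = $40,991.36 − $37,088.00 = $3,903.36.
In-quota duty = $37,088.00 × 8.5% = $3,152.48. Over-quota duty = $3,903.36 × 27.5% = $1,073.42.
Line duty = $3,152.48 + $1,073.42 = $4,225.90.
Line 3 (6379.01.92, Velar, 1,178 kg, $137,625.74):
Base rate for 6379.01.92 is 22%.
Origin Velar qualifies under the Seria–Velar agreement and 6379.01.92 is covered: preferential rate 20.5% applies instead.
The additional-duty order on 6379.01.92 targets Farena, not Velar; it does not apply.
Duty = $137,625.74 × 20.5% = $28,213.28.
Total = $15,191.81 + $4,225.90 + $28,213.28 = $47,630.99.

$47,630.99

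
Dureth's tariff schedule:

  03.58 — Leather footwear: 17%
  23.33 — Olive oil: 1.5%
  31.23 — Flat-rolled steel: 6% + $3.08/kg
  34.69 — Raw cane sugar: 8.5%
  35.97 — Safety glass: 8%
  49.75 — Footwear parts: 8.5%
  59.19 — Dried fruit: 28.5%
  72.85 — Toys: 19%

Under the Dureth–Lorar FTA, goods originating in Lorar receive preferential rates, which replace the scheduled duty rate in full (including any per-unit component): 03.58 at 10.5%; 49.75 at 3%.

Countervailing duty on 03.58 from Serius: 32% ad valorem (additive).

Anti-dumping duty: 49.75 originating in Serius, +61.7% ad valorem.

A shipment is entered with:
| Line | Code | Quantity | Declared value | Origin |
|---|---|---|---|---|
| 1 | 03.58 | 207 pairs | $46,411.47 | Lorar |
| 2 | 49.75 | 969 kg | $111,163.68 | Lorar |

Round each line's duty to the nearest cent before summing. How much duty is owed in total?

Line 1 (03.58, Lorar, 207 pairs, $46,411.47):
Base rate for 03.58 is 17%.
Origin Lorar qualifies under the Dureth–Lorar agreement and 03.58 is covered: preferential rate 10.5% applies instead.
The additional-duty order on 03.58 targets Serius, not Lorar; it does not apply.
Duty = $46,411.47 × 10.5% = $4,873.20.
Line 2 (49.75, Lorar, 969 kg, $111,163.68):
Base rate for 49.75 is 8.5%.
Origin Lorar qualifies under the Dureth–Lorar agreement and 49.75 is covered: preferential rate 3% applies instead.
The additional-duty order on 49.75 targets Serius, not Lorar; it does not apply.
Duty = $111,163.68 × 3% = $3,334.91.
Total = $4,873.20 + $3,334.91 = $8,208.11.

$8,208.11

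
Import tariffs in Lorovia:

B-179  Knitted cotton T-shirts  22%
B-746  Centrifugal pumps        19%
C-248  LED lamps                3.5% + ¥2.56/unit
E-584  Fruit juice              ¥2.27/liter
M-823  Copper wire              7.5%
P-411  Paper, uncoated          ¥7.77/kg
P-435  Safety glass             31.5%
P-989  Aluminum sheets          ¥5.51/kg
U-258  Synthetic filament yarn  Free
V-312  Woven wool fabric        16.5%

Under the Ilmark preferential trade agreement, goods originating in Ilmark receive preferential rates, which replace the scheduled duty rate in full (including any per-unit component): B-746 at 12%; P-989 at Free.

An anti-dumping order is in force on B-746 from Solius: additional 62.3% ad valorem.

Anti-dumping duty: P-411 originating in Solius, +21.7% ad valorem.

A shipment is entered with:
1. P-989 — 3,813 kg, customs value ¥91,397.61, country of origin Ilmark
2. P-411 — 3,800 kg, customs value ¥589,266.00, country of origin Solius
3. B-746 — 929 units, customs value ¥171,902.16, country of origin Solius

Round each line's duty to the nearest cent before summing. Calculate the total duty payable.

Line 1 (P-989, Ilmark, 3,813 kg, ¥91,397.61):
Base rate for P-989 is ¥5.51/kg.
Origin Ilmark qualifies under the Lorovia–Ilmark agreement and P-989 is covered: preferential rate Free applies instead.
Duty = ¥91,397.61 × 0% = ¥0.00.
Line 2 (P-411, Solius, 3,800 kg, ¥589,266.00):
Base rate for P-411 is ¥7.77/kg.
Additional duty on P-411 from Solius: +21.7% ad valorem. Applied ad valorem rate = 21.7%.
Duty = ¥589,266.00 × 21.7% + 3,800 × ¥7.77 = ¥157,396.72.
Line 3 (B-746, Solius, 929 units, ¥171,902.16):
Base rate for B-746 is 19%.
B-746 has an FTA preferential rate, but origin Solius is not Ilmark; base rate stands.
Additional duty on B-746 from Solius: +62.3%. Applied ad valorem rate: 19% + 62.3% = 81.3%.
Duty = ¥171,902.16 × 81.3% = ¥139,756.46.
Total = ¥0.00 + ¥157,396.72 + ¥139,756.46 = ¥297,153.18.

¥297,153.18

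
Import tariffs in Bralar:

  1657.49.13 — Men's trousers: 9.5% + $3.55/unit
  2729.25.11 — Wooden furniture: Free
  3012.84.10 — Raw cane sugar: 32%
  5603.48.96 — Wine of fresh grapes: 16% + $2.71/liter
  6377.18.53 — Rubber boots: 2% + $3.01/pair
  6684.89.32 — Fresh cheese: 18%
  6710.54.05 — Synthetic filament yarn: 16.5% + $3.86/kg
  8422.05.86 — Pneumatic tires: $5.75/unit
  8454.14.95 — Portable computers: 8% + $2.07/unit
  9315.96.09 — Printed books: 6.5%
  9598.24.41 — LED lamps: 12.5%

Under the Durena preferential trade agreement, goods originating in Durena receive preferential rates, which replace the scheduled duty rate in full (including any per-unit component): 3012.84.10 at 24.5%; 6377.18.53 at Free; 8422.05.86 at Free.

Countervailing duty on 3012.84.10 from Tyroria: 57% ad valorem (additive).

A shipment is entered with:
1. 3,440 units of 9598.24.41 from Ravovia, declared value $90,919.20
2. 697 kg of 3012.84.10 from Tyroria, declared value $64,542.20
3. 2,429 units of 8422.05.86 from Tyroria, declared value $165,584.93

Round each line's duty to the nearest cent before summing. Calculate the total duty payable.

$82,774.21

Line 1 (9598.24.41, Ravovia, 3,440 units, $90,919.20):
Base rate for 9598.24.41 is 12.5%.
Duty = $90,919.20 × 12.5% = $11,364.90.
Line 2 (3012.84.10, Tyroria, 697 kg, $64,542.20):
Base rate for 3012.84.10 is 32%.
3012.84.10 has an FTA preferential rate, but origin Tyroria is not Durena; base rate stands.
Additional duty on 3012.84.10 from Tyroria: +57%. Applied ad valorem rate: 32% + 57% = 89%.
Duty = $64,542.20 × 89% = $57,442.56.
Line 3 (8422.05.86, Tyroria, 2,429 units, $165,584.93):
Base rate for 8422.05.86 is $5.75/unit.
8422.05.86 has an FTA preferential rate, but origin Tyroria is not Durena; base rate stands.
Duty = 2,429 × $5.75 = $13,966.75.
Total = $11,364.90 + $57,442.56 + $13,966.75 = $82,774.21.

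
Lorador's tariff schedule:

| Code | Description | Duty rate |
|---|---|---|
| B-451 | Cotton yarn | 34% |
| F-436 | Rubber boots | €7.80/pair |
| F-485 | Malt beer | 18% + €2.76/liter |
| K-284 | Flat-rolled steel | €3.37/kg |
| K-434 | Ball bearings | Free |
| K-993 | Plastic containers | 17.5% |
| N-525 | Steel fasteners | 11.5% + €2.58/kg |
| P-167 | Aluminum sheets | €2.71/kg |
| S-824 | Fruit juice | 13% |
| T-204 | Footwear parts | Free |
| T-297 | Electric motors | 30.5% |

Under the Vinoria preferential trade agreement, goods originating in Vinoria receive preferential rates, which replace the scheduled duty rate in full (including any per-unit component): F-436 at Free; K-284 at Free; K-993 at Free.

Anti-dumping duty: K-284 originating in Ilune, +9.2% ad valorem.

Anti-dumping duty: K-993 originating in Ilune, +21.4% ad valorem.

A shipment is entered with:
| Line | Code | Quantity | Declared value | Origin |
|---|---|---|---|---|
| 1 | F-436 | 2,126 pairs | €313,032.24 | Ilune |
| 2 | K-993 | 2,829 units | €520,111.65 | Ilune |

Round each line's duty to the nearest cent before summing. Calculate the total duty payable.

€218,906.23

Line 1 (F-436, Ilune, 2,126 pairs, €313,032.24):
Base rate for F-436 is €7.80/pair.
F-436 has an FTA preferential rate, but origin Ilune is not Vinoria; base rate stands.
Duty = 2,126 × €7.80 = €16,582.80.
Line 2 (K-993, Ilune, 2,829 units, €520,111.65):
Base rate for K-993 is 17.5%.
K-993 has an FTA preferential rate, but origin Ilune is not Vinoria; base rate stands.
Additional duty on K-993 from Ilune: +21.4%. Applied ad valorem rate: 17.5% + 21.4% = 38.9%.
Duty = €520,111.65 × 38.9% = €202,323.43.
Total = €16,582.80 + €202,323.43 = €218,906.23.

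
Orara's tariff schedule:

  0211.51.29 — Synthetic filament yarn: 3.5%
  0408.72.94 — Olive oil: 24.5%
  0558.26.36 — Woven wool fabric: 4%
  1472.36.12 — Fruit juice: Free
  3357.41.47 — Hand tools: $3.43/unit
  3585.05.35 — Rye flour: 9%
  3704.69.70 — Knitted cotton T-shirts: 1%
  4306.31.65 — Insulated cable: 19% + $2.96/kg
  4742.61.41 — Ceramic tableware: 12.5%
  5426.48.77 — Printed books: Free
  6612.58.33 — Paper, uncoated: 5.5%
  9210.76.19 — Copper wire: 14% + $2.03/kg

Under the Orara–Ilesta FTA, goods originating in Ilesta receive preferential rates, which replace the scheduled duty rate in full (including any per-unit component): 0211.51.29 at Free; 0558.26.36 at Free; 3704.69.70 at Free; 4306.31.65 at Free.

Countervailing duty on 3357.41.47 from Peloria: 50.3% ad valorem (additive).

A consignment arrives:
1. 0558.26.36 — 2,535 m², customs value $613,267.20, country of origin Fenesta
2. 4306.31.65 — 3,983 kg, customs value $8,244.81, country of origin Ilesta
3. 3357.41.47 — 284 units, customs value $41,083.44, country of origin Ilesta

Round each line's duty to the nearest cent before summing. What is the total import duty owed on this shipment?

Line 1 (0558.26.36, Fenesta, 2,535 m², $613,267.20):
Base rate for 0558.26.36 is 4%.
0558.26.36 has an FTA preferential rate, but origin Fenesta is not Ilesta; base rate stands.
Duty = $613,267.20 × 4% = $24,530.69.
Line 2 (4306.31.65, Ilesta, 3,983 kg, $8,244.81):
Base rate for 4306.31.65 is 19% + $2.96/kg.
Origin Ilesta qualifies under the Orara–Ilesta agreement and 4306.31.65 is covered: preferential rate Free applies instead.
Duty = $8,244.81 × 0% = $0.00.
Line 3 (3357.41.47, Ilesta, 284 units, $41,083.44):
Base rate for 3357.41.47 is $3.43/unit.
Origin Ilesta is the FTA partner but 3357.41.47 is not on the preference list; base rate stands.
The additional-duty order on 3357.41.47 targets Peloria, not Ilesta; it does not apply.
Duty = 284 × $3.43 = $974.12.
Total = $24,530.69 + $0.00 + $974.12 = $25,504.81.

$25,504.81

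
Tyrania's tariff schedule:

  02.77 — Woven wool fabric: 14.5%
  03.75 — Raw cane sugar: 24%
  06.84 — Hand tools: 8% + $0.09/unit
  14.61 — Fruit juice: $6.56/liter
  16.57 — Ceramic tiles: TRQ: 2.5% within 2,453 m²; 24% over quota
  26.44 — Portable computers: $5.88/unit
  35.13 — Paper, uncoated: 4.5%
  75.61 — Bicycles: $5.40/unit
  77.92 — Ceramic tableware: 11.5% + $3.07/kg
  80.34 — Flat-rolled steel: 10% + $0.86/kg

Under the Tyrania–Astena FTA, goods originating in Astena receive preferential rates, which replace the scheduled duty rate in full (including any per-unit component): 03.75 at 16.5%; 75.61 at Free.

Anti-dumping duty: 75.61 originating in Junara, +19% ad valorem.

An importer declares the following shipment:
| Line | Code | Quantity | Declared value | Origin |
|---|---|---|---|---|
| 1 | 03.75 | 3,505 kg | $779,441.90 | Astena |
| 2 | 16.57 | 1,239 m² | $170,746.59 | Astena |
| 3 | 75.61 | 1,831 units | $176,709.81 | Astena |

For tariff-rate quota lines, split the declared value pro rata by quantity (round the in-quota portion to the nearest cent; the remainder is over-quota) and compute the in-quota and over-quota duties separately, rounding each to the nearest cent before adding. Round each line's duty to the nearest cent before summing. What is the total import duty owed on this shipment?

Line 1 (03.75, Astena, 3,505 kg, $779,441.90):
Base rate for 03.75 is 24%.
Origin Astena qualifies under the Tyrania–Astena agreement and 03.75 is covered: preferential rate 16.5% applies instead.
Duty = $779,441.90 × 16.5% = $128,607.91.
Line 2 (16.57, Astena, 1,239 m², $170,746.59):
Code 16.57 is under a tariff-rate quota (threshold 2,453 m²). Quantity 1,239 m² is within the quota, so the in-quota rate 2.5% applies to the full value.
Duty = $170,746.59 × 2.5% = $4,268.66.
Line 3 (75.61, Astena, 1,831 units, $176,709.81):
Base rate for 75.61 is $5.40/unit.
Origin Astena qualifies under the Tyrania–Astena agreement and 75.61 is covered: preferential rate Free applies instead.
The additional-duty order on 75.61 targets Junara, not Astena; it does not apply.
Duty = $176,709.81 × 0% = $0.00.
Total = $128,607.91 + $4,268.66 + $0.00 = $132,876.57.

$132,876.57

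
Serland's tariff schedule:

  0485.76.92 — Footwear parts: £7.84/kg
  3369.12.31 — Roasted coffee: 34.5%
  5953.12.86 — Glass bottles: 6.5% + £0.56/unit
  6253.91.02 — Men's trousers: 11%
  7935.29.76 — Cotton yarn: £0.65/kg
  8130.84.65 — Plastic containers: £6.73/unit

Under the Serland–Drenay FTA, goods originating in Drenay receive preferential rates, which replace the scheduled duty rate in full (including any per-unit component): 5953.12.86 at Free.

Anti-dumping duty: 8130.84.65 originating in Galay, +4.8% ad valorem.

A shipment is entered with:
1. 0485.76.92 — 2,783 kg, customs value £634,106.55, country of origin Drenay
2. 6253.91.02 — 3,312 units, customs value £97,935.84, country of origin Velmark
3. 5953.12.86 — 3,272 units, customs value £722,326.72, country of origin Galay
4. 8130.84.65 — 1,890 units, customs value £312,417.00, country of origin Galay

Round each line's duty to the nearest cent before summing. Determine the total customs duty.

Line 1 (0485.76.92, Drenay, 2,783 kg, £634,106.55):
Base rate for 0485.76.92 is £7.84/kg.
Origin Drenay is the FTA partner but 0485.76.92 is not on the preference list; base rate stands.
Duty = 2,783 × £7.84 = £21,818.72.
Line 2 (6253.91.02, Velmark, 3,312 units, £97,935.84):
Base rate for 6253.91.02 is 11%.
Duty = £97,935.84 × 11% = £10,772.94.
Line 3 (5953.12.86, Galay, 3,272 units, £722,326.72):
Base rate for 5953.12.86 is 6.5% + £0.56/unit.
5953.12.86 has an FTA preferential rate, but origin Galay is not Drenay; base rate stands.
Duty = £722,326.72 × 6.5% + 3,272 × £0.56 = £48,783.56.
Line 4 (8130.84.65, Galay, 1,890 units, £312,417.00):
Base rate for 8130.84.65 is £6.73/unit.
Additional duty on 8130.84.65 from Galay: +4.8% ad valorem. Applied ad valorem rate = 4.8%.
Duty = £312,417.00 × 4.8% + 1,890 × £6.73 = £27,715.72.
Total = £21,818.72 + £10,772.94 + £48,783.56 + £27,715.72 = £109,090.94.

£109,090.94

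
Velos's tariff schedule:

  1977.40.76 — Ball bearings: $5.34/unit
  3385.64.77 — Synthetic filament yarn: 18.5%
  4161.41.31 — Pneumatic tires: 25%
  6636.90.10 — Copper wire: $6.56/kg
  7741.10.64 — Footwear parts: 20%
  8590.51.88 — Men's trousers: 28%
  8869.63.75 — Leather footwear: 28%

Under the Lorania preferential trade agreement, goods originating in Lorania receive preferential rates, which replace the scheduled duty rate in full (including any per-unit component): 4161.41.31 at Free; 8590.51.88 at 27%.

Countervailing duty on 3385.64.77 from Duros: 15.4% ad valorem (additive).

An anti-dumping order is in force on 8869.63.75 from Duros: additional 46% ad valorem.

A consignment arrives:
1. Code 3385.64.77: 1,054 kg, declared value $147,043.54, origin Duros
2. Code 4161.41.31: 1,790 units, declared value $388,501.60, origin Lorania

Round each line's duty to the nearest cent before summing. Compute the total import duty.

Line 1 (3385.64.77, Duros, 1,054 kg, $147,043.54):
Base rate for 3385.64.77 is 18.5%.
Additional duty on 3385.64.77 from Duros: +15.4%. Applied ad valorem rate: 18.5% + 15.4% = 33.9%.
Duty = $147,043.54 × 33.9% = $49,847.76.
Line 2 (4161.41.31, Lorania, 1,790 units, $388,501.60):
Base rate for 4161.41.31 is 25%.
Origin Lorania qualifies under the Velos–Lorania agreement and 4161.41.31 is covered: preferential rate Free applies instead.
Duty = $388,501.60 × 0% = $0.00.
Total = $49,847.76 + $0.00 = $49,847.76.

$49,847.76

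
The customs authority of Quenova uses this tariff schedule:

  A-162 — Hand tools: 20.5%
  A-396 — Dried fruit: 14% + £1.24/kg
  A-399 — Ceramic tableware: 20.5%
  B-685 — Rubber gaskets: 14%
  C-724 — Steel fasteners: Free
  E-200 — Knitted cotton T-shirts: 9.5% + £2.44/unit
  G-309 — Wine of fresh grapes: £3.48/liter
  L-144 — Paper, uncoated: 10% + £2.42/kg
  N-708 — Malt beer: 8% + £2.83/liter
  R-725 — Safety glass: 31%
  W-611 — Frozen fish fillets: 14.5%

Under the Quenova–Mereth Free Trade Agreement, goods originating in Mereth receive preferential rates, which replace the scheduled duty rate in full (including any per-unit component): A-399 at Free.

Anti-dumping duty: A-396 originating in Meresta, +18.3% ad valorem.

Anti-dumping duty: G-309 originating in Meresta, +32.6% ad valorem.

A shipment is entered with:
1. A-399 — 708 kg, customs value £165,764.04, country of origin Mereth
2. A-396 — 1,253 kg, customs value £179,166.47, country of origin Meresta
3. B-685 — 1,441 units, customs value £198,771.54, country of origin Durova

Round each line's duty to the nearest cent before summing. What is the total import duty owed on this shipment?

Line 1 (A-399, Mereth, 708 kg, £165,764.04):
Base rate for A-399 is 20.5%.
Origin Mereth qualifies under the Quenova–Mereth agreement and A-399 is covered: preferential rate Free applies instead.
Duty = £165,764.04 × 0% = £0.00.
Line 2 (A-396, Meresta, 1,253 kg, £179,166.47):
Base rate for A-396 is 14% + £1.24/kg.
Additional duty on A-396 from Meresta: +18.3%. Applied ad valorem rate: 14% + 18.3% = 32.3%.
Duty = £179,166.47 × 32.3% + 1,253 × £1.24 = £59,424.49.
Line 3 (B-685, Durova, 1,441 units, £198,771.54):
Base rate for B-685 is 14%.
Duty = £198,771.54 × 14% = £27,828.02.
Total = £0.00 + £59,424.49 + £27,828.02 = £87,252.51.

£87,252.51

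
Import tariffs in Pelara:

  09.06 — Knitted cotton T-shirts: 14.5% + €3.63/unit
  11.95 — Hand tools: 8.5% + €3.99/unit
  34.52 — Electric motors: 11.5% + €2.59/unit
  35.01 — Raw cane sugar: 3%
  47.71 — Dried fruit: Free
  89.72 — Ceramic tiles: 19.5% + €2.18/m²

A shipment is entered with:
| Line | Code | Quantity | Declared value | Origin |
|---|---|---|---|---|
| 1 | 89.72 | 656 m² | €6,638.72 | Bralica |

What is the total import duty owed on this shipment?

Line 1 (89.72, Bralica, 656 m², €6,638.72):
Base rate for 89.72 is 19.5% + €2.18/m².
Duty = €6,638.72 × 19.5% + 656 × €2.18 = €2,724.63.

€2,724.63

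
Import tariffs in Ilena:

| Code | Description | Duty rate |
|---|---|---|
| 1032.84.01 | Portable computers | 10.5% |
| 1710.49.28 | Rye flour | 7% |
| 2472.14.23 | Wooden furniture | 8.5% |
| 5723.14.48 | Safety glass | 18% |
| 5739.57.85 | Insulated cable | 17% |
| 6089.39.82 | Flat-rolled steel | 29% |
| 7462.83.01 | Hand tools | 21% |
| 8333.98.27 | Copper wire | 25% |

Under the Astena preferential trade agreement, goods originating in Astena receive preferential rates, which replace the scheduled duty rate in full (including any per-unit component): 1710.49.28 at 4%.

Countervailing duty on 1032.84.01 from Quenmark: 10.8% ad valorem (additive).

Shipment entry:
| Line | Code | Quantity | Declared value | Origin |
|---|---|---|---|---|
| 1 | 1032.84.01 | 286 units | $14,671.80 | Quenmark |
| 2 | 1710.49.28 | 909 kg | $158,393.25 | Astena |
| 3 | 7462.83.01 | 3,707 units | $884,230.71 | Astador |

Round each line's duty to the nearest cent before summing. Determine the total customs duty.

$195,149.27

Line 1 (1032.84.01, Quenmark, 286 units, $14,671.80):
Base rate for 1032.84.01 is 10.5%.
Additional duty on 1032.84.01 from Quenmark: +10.8%. Applied ad valorem rate: 10.5% + 10.8% = 21.3%.
Duty = $14,671.80 × 21.3% = $3,125.09.
Line 2 (1710.49.28, Astena, 909 kg, $158,393.25):
Base rate for 1710.49.28 is 7%.
Origin Astena qualifies under the Ilena–Astena agreement and 1710.49.28 is covered: preferential rate 4% applies instead.
Duty = $158,393.25 × 4% = $6,335.73.
Line 3 (7462.83.01, Astador, 3,707 units, $884,230.71):
Base rate for 7462.83.01 is 21%.
Duty = $884,230.71 × 21% = $185,688.45.
Total = $3,125.09 + $6,335.73 + $185,688.45 = $195,149.27.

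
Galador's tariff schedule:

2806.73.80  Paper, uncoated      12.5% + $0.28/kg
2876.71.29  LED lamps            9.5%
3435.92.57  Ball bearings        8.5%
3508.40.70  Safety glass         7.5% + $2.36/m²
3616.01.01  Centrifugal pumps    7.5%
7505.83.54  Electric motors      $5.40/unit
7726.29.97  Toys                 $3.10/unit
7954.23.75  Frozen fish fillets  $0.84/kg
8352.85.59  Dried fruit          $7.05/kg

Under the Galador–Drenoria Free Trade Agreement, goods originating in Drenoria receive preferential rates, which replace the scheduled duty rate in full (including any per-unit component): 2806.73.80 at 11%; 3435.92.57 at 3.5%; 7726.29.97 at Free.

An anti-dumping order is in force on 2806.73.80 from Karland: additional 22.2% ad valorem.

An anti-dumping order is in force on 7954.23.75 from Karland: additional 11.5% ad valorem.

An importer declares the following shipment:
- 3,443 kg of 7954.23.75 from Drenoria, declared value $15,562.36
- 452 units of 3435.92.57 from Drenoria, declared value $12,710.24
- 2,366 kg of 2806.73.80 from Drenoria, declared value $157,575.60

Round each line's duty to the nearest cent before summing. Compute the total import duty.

Line 1 (7954.23.75, Drenoria, 3,443 kg, $15,562.36):
Base rate for 7954.23.75 is $0.84/kg.
Origin Drenoria is the FTA partner but 7954.23.75 is not on the preference list; base rate stands.
The additional-duty order on 7954.23.75 targets Karland, not Drenoria; it does not apply.
Duty = 3,443 × $0.84 = $2,892.12.
Line 2 (3435.92.57, Drenoria, 452 units, $12,710.24):
Base rate for 3435.92.57 is 8.5%.
Origin Drenoria qualifies under the Galador–Drenoria agreement and 3435.92.57 is covered: preferential rate 3.5% applies instead.
Duty = $12,710.24 × 3.5% = $444.86.
Line 3 (2806.73.80, Drenoria, 2,366 kg, $157,575.60):
Base rate for 2806.73.80 is 12.5% + $0.28/kg.
Origin Drenoria qualifies under the Galador–Drenoria agreement and 2806.73.80 is covered: preferential rate 11% applies instead.
The additional-duty order on 2806.73.80 targets Karland, not Drenoria; it does not apply.
Duty = $157,575.60 × 11% = $17,333.32.
Total = $2,892.12 + $444.86 + $17,333.32 = $20,670.30.

$20,670.30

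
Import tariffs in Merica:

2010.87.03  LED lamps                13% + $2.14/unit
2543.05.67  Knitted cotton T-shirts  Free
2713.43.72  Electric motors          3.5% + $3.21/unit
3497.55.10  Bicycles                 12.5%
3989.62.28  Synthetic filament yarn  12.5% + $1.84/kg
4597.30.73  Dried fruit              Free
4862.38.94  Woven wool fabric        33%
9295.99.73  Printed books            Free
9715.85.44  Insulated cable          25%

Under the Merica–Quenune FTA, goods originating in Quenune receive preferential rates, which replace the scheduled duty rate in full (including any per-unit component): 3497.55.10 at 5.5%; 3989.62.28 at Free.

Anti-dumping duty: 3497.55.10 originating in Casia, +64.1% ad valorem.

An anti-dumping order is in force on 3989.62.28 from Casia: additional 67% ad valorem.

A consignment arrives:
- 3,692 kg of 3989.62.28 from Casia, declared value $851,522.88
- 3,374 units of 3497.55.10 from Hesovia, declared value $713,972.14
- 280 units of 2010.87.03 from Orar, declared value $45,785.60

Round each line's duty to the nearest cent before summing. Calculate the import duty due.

$779,551.82

Line 1 (3989.62.28, Casia, 3,692 kg, $851,522.88):
Base rate for 3989.62.28 is 12.5% + $1.84/kg.
3989.62.28 has an FTA preferential rate, but origin Casia is not Quenune; base rate stands.
Additional duty on 3989.62.28 from Casia: +67%. Applied ad valorem rate: 12.5% + 67% = 79.5%.
Duty = $851,522.88 × 79.5% + 3,692 × $1.84 = $683,753.97.
Line 2 (3497.55.10, Hesovia, 3,374 units, $713,972.14):
Base rate for 3497.55.10 is 12.5%.
3497.55.10 has an FTA preferential rate, but origin Hesovia is not Quenune; base rate stands.
The additional-duty order on 3497.55.10 targets Casia, not Hesovia; it does not apply.
Duty = $713,972.14 × 12.5% = $89,246.52.
Line 3 (2010.87.03, Orar, 280 units, $45,785.60):
Base rate for 2010.87.03 is 13% + $2.14/unit.
Duty = $45,785.60 × 13% + 280 × $2.14 = $6,551.33.
Total = $683,753.97 + $89,246.52 + $6,551.33 = $779,551.82.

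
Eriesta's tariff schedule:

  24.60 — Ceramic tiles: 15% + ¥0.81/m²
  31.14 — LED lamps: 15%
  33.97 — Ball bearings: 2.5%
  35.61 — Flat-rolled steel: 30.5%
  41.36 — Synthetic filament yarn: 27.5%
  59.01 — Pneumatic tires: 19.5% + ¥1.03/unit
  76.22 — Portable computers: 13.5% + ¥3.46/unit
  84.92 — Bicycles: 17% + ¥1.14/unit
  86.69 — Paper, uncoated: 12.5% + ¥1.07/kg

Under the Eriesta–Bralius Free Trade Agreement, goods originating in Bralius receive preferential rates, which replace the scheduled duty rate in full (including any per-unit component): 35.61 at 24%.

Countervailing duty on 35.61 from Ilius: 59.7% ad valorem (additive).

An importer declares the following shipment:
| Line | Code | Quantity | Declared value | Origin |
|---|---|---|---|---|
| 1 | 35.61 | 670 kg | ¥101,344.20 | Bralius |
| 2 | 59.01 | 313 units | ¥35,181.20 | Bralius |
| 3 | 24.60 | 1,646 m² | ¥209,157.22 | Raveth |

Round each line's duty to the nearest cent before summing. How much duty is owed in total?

Line 1 (35.61, Bralius, 670 kg, ¥101,344.20):
Base rate for 35.61 is 30.5%.
Origin Bralius qualifies under the Eriesta–Bralius agreement and 35.61 is covered: preferential rate 24% applies instead.
The additional-duty order on 35.61 targets Ilius, not Bralius; it does not apply.
Duty = ¥101,344.20 × 24% = ¥24,322.61.
Line 2 (59.01, Bralius, 313 units, ¥35,181.20):
Base rate for 59.01 is 19.5% + ¥1.03/unit.
Origin Bralius is the FTA partner but 59.01 is not on the preference list; base rate stands.
Duty = ¥35,181.20 × 19.5% + 313 × ¥1.03 = ¥7,182.72.
Line 3 (24.60, Raveth, 1,646 m², ¥209,157.22):
Base rate for 24.60 is 15% + ¥0.81/m².
Duty = ¥209,157.22 × 15% + 1,646 × ¥0.81 = ¥32,706.84.
Total = ¥24,322.61 + ¥7,182.72 + ¥32,706.84 = ¥64,212.17.

¥64,212.17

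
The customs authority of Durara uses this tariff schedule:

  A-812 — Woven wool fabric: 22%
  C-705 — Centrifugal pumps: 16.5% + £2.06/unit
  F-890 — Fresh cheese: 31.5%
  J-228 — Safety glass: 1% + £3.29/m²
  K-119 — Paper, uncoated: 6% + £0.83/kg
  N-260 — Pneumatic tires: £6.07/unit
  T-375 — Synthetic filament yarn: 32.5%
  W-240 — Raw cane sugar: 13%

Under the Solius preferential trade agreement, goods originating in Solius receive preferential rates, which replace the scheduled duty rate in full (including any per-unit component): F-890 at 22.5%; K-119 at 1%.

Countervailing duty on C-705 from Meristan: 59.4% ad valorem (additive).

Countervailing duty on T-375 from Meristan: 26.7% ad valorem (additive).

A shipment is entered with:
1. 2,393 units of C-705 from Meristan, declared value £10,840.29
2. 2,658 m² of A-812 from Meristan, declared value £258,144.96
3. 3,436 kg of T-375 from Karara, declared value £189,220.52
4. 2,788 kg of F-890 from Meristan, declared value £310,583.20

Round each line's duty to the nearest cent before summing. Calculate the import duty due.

£229,279.63

Line 1 (C-705, Meristan, 2,393 units, £10,840.29):
Base rate for C-705 is 16.5% + £2.06/unit.
Additional duty on C-705 from Meristan: +59.4%. Applied ad valorem rate: 16.5% + 59.4% = 75.9%.
Duty = £10,840.29 × 75.9% + 2,393 × £2.06 = £13,157.36.
Line 2 (A-812, Meristan, 2,658 m², £258,144.96):
Base rate for A-812 is 22%.
Duty = £258,144.96 × 22% = £56,791.89.
Line 3 (T-375, Karara, 3,436 kg, £189,220.52):
Base rate for T-375 is 32.5%.
The additional-duty order on T-375 targets Meristan, not Karara; it does not apply.
Duty = £189,220.52 × 32.5% = £61,496.67.
Line 4 (F-890, Meristan, 2,788 kg, £310,583.20):
Base rate for F-890 is 31.5%.
F-890 has an FTA preferential rate, but origin Meristan is not Solius; base rate stands.
Duty = £310,583.20 × 31.5% = £97,833.71.
Total = £13,157.36 + £56,791.89 + £61,496.67 + £97,833.71 = £229,279.63.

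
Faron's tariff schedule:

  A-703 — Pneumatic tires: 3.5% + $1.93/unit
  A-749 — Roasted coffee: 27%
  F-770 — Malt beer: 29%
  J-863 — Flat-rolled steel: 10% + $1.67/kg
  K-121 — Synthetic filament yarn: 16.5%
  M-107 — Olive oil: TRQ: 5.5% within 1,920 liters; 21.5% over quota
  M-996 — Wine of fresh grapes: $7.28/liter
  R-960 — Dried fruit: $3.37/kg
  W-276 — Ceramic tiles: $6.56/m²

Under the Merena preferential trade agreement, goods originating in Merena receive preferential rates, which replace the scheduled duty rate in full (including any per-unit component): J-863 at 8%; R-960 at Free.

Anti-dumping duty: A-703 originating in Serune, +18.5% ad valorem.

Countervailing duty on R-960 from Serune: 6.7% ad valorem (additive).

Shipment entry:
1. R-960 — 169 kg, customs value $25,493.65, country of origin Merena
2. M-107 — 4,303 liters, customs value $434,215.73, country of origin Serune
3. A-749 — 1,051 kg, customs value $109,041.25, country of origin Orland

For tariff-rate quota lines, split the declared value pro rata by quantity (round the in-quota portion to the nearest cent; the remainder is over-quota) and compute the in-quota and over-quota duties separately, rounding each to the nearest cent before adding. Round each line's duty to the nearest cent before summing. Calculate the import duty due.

$91,797.97

Line 1 (R-960, Merena, 169 kg, $25,493.65):
Base rate for R-960 is $3.37/kg.
Origin Merena qualifies under the Faron–Merena agreement and R-960 is covered: preferential rate Free applies instead.
The additional-duty order on R-960 targets Serune, not Merena; it does not apply.
Duty = $25,493.65 × 0% = $0.00.
Line 2 (M-107, Serune, 4,303 liters, $434,215.73):
Code M-107 is under a tariff-rate quota (threshold 1,920 liters). In-quota: 1,920 liters at 5.5%; over-quota: 2,383 liters at 21.5%.
Pro-rata value split: in-quota = $434,215.73 × 1,920/4,303 = $193,747.20; over-quota = $434,215.73 − $193,747.20 = $240,468.53.
In-quota duty = $193,747.20 × 5.5% = $10,656.10. Over-quota duty = $240,468.53 × 21.5% = $51,700.73.
Line duty = $10,656.10 + $51,700.73 = $62,356.83.
Line 3 (A-749, Orland, 1,051 kg, $109,041.25):
Base rate for A-749 is 27%.
Duty = $109,041.25 × 27% = $29,441.14.
Total = $0.00 + $62,356.83 + $29,441.14 = $91,797.97.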